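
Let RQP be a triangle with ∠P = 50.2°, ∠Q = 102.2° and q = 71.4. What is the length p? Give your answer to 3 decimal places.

The third angle is ∠R = 180° − ∠Q − ∠P = 27.60°.
Law of sines: p = q·sin P/sin Q ≈ 56.123.

56.123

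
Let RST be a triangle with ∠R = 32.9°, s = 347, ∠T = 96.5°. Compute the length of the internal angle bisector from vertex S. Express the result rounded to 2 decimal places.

The third angle is ∠S = 180° − ∠T − ∠R = 50.60°.
Law of sines: r = s·sin R/sin S ≈ 243.92.
Law of sines: t = s·sin T/sin S ≈ 446.17.
The bisector from S has length 2·t·r·cos(∠S/2)/(t+r) ≈ 285.15.

t_S ≈ 285.15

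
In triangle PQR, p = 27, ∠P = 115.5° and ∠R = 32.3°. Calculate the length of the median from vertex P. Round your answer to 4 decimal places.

8.5179

The third angle is ∠Q = 180° − ∠R − ∠P = 32.20°.
Law of sines: q = p·sin Q/sin P ≈ 15.94.
Law of sines: r = p·sin R/sin P ≈ 15.985.
Median from P: ½√(2·q² + 2·r² − p²) ≈ 8.5179.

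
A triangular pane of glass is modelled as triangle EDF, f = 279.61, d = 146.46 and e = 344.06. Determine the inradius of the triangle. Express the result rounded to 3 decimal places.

Semiperimeter s = (344.06 + 146.46 + 279.61)/2 = 385.06.
Heron's formula: area = √(385.06·41.005·238.6·105.45) ≈ 19932.
Inradius = area/s = 19932/385.06 ≈ 51.764.

51.764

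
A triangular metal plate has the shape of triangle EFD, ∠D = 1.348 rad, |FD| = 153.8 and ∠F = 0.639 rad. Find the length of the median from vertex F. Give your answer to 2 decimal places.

The third angle is ∠E = π − ∠F − ∠D = 1.155 rad.
Law of sines: |DE| = |FD|·sin F/sin E ≈ 100.29.
Law of sines: |EF| = |FD|·sin D/sin E ≈ 164.
Median from F: ½√(2·|EF|² + 2·|FD|² − |DE|²) ≈ 150.87.

m_F ≈ 150.87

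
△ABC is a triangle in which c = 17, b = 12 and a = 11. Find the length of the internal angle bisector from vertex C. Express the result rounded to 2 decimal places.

By the law of cosines, cos C = (a² + b² − c²) / (2·a·b) ≈ -0.09091, so ∠C ≈ 95.22°.
The bisector from C has length 2·a·b·cos(∠C/2)/(a+b) ≈ 7.7386.

t_C ≈ 7.74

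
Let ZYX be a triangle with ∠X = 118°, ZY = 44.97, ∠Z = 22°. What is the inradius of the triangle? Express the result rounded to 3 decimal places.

5.698

The third angle is ∠Y = 180° − ∠X − ∠Z = 40.00°.
Law of sines: YX = ZY·sin Z/sin X ≈ 19.079.
Law of sines: XZ = ZY·sin Y/sin X ≈ 32.738.
Area = ½·ZY·YX·sin Y ≈ 275.76.
Semiperimeter s = (19.079+32.738+44.97)/2 = 48.394.
Inradius = area/s = 275.76/48.394 ≈ 5.6982.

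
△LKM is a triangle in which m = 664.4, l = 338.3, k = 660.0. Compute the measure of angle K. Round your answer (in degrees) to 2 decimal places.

74.48

By the law of cosines, cos K = (m² + l² − k²) / (2·m·l) ≈ 0.26755, so ∠K ≈ 74.48°.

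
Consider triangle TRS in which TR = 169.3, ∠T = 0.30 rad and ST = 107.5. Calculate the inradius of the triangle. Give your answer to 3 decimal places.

By the law of cosines, RS² = ST² + TR² − 2·ST·TR·cos T = 5445, so RS ≈ 73.79.
Area = ½·ST·TR·sin T ≈ 2689.2.
Semiperimeter s = (73.79+107.5+169.3)/2 = 175.3.
Inradius = area/s = 2689.2/175.3 ≈ 15.341.

r ≈ 15.341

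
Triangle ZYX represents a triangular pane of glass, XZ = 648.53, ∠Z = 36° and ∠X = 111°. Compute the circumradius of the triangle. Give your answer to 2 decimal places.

R ≈ 595.38

The third angle is ∠Y = 180° − ∠X − ∠Z = 33.00°.
Law of sines: YX = XZ·sin Z/sin Y ≈ 699.91.
Law of sines: ZY = XZ·sin X/sin Y ≈ 1111.7.
Circumradius = XZ/(2 sin Y) ≈ 595.38.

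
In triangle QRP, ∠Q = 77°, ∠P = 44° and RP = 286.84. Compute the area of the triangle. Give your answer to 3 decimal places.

The third angle is ∠R = 180° − ∠P − ∠Q = 59.00°.
Law of sines: PQ = RP·sin R/sin Q ≈ 252.34.
Law of sines: QR = RP·sin P/sin Q ≈ 204.5.
Area = ½·RP·PQ·sin P ≈ 25140.

area ≈ 25139.832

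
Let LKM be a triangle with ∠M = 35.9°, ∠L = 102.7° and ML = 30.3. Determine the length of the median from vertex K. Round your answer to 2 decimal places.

The third angle is ∠K = 180° − ∠M − ∠L = 41.40°.
Law of sines: KM = ML·sin L/sin K ≈ 44.697.
Law of sines: LK = ML·sin M/sin K ≈ 26.866.
Median from K: ½√(2·LK² + 2·KM² − ML²) ≈ 33.62.

m_K ≈ 33.62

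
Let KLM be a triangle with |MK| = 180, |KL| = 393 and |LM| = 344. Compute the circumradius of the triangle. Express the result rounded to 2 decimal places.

196.59

By the law of cosines, cos K = (|MK|² + |KL|² − |LM|²) / (2·|MK|·|KL|) ≈ 0.48426, so ∠K ≈ 61.04°.
Circumradius = |LM|/(2 sin K) ≈ 196.59.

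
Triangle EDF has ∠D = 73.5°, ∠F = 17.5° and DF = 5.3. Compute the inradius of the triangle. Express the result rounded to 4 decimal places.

0.6763

The third angle is ∠E = 180° − ∠D − ∠F = 89.00°.
Law of sines: FE = DF·sin D/sin E ≈ 5.0825.
Law of sines: ED = DF·sin F/sin E ≈ 1.594.
Area = ½·DF·FE·sin F ≈ 4.0501.
Semiperimeter s = (5.3+5.0825+1.594)/2 = 5.9883.
Inradius = area/s = 4.0501/5.9883 ≈ 0.67634.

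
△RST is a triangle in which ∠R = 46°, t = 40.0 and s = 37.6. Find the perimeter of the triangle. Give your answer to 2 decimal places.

108.00

By the law of cosines, r² = s² + t² − 2·s·t·cos R = 924.23, so r ≈ 30.401.
Semiperimeter p = (30.401+37.6+40)/2 = 54.001.
Perimeter = 30.401 + 37.6 + 40 = 108.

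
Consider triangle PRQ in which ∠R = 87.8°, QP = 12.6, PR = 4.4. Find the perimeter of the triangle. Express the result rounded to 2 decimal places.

Law of sines: sin Q = PR·sin R/QP ≈ 0.34895.
Since QP ≥ PR, only the acute value applies: ∠Q ≈ 20.42°.
Then ∠P = 180° − ∠R − ∠Q ≈ 71.78°.
Law of sines gives RQ = QP·sin P/sin R ≈ 11.977.
Semiperimeter s = (11.977+12.6+4.4)/2 = 14.488.
Perimeter = 11.977 + 12.6 + 4.4 = 28.977.

28.98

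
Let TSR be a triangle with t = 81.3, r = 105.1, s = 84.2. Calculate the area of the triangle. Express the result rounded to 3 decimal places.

Semiperimeter p = (81.3 + 84.2 + 105.1)/2 = 135.3.
Heron's formula: area = √(135.3·54·51.1·30.2) ≈ 3357.8.

area ≈ 3357.838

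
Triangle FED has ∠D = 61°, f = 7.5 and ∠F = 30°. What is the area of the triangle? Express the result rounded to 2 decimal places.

The third angle is ∠E = 180° − ∠D − ∠F = 89.00°.
Law of sines: e = f·sin E/sin F ≈ 14.998.
Law of sines: d = f·sin D/sin F ≈ 13.119.
Area = ½·f·e·sin D ≈ 49.19.

49.19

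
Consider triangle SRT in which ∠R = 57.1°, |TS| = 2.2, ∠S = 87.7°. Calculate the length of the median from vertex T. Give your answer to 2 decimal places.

m_T ≈ 2.30

The third angle is ∠T = 180° − ∠S − ∠R = 35.20°.
Law of sines: |RT| = |TS|·sin S/sin R ≈ 2.6181.
Law of sines: |SR| = |TS|·sin T/sin R ≈ 1.5104.
Median from T: ½√(2·|RT|² + 2·|TS|² − |SR|²) ≈ 2.2972.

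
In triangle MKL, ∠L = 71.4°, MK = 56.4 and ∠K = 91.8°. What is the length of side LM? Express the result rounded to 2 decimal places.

59.48

The third angle is ∠M = 180° − ∠K − ∠L = 16.80°.
Law of sines: LM = MK·sin K/sin L ≈ 59.479.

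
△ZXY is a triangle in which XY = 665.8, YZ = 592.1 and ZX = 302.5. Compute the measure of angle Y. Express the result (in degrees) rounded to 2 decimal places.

27.02

By the law of cosines, cos Y = (XY² + YZ² − ZX²) / (2·XY·YZ) ≈ 0.89083, so ∠Y ≈ 27.02°.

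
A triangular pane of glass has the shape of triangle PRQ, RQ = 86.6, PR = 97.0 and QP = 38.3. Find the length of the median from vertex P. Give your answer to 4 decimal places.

59.6913

Median from P: ½√(2·QP² + 2·PR² − RQ²) ≈ 59.691.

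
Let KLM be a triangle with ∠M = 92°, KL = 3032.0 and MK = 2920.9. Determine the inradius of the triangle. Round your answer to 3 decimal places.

r ≈ 314.061

Law of sines: sin L = MK·sin M/KL ≈ 0.96277.
Since KL ≥ MK, only the acute value applies: ∠L ≈ 74.32°.
Then ∠K = 180° − ∠M − ∠L ≈ 13.68°.
Law of sines gives LM = KL·sin K/sin M ≈ 717.67.
Area = ½·KL·MK·sin K ≈ 1.0475e+06.
Semiperimeter s = (717.67+2920.9+3032)/2 = 3335.3.
Inradius = area/s = 1.0475e+06/3335.3 ≈ 314.06.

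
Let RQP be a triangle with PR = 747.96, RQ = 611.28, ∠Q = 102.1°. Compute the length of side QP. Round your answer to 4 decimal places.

321.5305

Law of sines: sin P = RQ·sin Q/PR ≈ 0.79911.
Since PR ≥ RQ, only the acute value applies: ∠P ≈ 53.04°.
Then ∠R = 180° − ∠Q − ∠P ≈ 24.86°.
Law of sines gives QP = PR·sin R/sin Q ≈ 321.53.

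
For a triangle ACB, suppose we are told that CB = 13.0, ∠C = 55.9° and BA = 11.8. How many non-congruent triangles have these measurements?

2

CB·sin C = 13.0·sin(55.9°) ≈ 10.76.
Since CB sin C < BA < CB (10.76 < 11.8 < 13.0), two triangles exist.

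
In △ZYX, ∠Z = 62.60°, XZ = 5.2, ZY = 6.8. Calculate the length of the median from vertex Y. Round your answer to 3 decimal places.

m_Y ≈ 6.060

By the law of cosines, YX² = XZ² + ZY² − 2·XZ·ZY·cos Z = 40.735, so YX ≈ 6.3824.
Median from Y: ½√(2·ZY² + 2·YX² − XZ²) ≈ 6.0603.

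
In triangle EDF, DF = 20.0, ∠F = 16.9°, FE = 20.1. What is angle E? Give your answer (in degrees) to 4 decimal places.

By the law of cosines, ED² = DF² + FE² − 2·DF·FE·cos F = 34.732, so ED ≈ 5.8934.
Law of cosines again: cos E = (FE² + ED² − DF²)/(2·FE·ED) ≈ 0.16353, so ∠E ≈ 80.59°.

80.5883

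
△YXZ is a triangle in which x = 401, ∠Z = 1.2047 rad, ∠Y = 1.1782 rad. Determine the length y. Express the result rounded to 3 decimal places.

538.526

The third angle is ∠X = π − ∠Z − ∠Y = 0.7587 rad.
Law of sines: y = x·sin Y/sin X ≈ 538.53.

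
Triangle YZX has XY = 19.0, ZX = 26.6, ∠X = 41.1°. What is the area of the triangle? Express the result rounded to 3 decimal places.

Area = ½·ZX·XY·sin X ≈ 166.12.

area ≈ 166.119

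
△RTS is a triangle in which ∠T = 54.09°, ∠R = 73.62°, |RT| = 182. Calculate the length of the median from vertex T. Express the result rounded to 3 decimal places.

The third angle is ∠S = 180° − ∠R − ∠T = 52.29°.
Law of sines: |TS| = |RT|·sin R/sin S ≈ 220.72.
Law of sines: |SR| = |RT|·sin T/sin S ≈ 186.33.
Median from T: ½√(2·|RT|² + 2·|TS|² − |SR|²) ≈ 179.56.

m_T ≈ 179.556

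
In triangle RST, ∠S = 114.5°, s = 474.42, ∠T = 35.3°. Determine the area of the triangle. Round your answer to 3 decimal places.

area ≈ 35948.364

The third angle is ∠R = 180° − ∠S − ∠T = 30.20°.
Law of sines: r = s·sin R/sin S ≈ 262.26.
Law of sines: t = s·sin T/sin S ≈ 301.27.
Area = ½·s·r·sin T ≈ 35948.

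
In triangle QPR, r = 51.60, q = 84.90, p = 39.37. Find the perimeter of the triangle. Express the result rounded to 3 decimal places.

Perimeter = 84.9 + 39.37 + 51.6 = 175.87.

perimeter ≈ 175.870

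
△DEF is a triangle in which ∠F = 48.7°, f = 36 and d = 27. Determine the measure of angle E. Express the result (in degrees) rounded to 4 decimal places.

Law of sines: sin D = d·sin F/f ≈ 0.56345.
Since f ≥ d, only the acute value applies: ∠D ≈ 34.29°.
Then ∠E = 180° − ∠F − ∠D ≈ 97.01°.

97.0054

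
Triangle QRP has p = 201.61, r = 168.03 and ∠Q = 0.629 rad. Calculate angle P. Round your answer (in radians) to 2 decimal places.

1.53

By the law of cosines, q² = r² + p² − 2·r·p·cos Q = 14094, so q ≈ 118.72.
Law of cosines again: cos P = (q² + r² − p²)/(2·q·r) ≈ 0.04216, so ∠P ≈ 1.529 rad.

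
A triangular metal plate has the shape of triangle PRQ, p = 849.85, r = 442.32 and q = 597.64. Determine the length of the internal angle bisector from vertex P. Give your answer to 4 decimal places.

By the law of cosines, cos P = (r² + q² − p²) / (2·r·q) ≈ -0.32046, so ∠P ≈ 108.69°.
The bisector from P has length 2·r·q·cos(∠P/2)/(r+q) ≈ 296.34.

t_P ≈ 296.3351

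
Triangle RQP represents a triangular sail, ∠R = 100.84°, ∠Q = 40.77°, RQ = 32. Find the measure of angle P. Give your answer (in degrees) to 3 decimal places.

The third angle is ∠P = 180° − ∠R − ∠Q = 38.39°.

38.390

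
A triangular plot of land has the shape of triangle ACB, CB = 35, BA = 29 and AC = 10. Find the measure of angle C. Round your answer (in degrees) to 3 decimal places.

∠C ≈ 46.257°

By the law of cosines, cos C = (AC² + CB² − BA²) / (2·AC·CB) ≈ 0.69143, so ∠C ≈ 46.26°.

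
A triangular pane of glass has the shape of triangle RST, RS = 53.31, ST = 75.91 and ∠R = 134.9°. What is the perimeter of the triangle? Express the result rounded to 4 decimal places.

Law of sines: sin T = RS·sin R/ST ≈ 0.49745.
Since ST ≥ RS, only the acute value applies: ∠T ≈ 29.83°.
Then ∠S = 180° − ∠R − ∠T ≈ 15.27°.
Law of sines gives TR = ST·sin S/sin R ≈ 28.221.
Semiperimeter s = (75.91+28.221+53.31)/2 = 78.721.
Perimeter = 75.91 + 28.221 + 53.31 = 157.44.

perimeter ≈ 157.4413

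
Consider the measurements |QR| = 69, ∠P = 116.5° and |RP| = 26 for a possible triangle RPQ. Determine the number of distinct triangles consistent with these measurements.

|RP|·sin P = 26·sin(116.5°) ≈ 23.27.
Since ∠P is not acute, a triangle exists only if |QR| > |RP|; here |QR| > |RP|, so there is exactly one triangle.

1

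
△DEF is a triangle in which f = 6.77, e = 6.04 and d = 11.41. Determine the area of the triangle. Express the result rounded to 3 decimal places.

16.576

Semiperimeter s = (11.41 + 6.04 + 6.77)/2 = 12.11.
Heron's formula: area = √(12.11·0.7·6.07·5.34) ≈ 16.576.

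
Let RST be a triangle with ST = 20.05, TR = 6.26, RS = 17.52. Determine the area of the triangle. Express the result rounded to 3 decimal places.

Semiperimeter s = (20.05 + 6.26 + 17.52)/2 = 21.915.
Heron's formula: area = √(21.915·1.865·15.655·4.395) ≈ 53.029.

53.029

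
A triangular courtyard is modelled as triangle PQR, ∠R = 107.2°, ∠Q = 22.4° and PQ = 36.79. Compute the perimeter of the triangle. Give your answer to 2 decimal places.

81.14

The third angle is ∠P = 180° − ∠Q − ∠R = 50.40°.
Law of sines: QR = PQ·sin P/sin R ≈ 29.674.
Law of sines: RP = PQ·sin Q/sin R ≈ 14.676.
Semiperimeter s = (29.674+14.676+36.79)/2 = 40.57.
Perimeter = 29.674 + 14.676 + 36.79 = 81.14.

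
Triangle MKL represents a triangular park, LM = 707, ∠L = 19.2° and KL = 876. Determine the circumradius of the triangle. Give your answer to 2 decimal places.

By the law of cosines, MK² = KL² + LM² − 2·KL·LM·cos L = 97460, so MK ≈ 312.19.
Area = ½·KL·LM·sin L ≈ 1.0184e+05.
Circumradius = MK/(2 sin L) ≈ 474.64.

474.64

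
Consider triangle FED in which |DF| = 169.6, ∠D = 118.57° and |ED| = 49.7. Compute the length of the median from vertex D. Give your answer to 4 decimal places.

m_D ≈ 76.1119

By the law of cosines, |FE|² = |ED|² + |DF|² − 2·|ED|·|DF|·cos D = 39296, so |FE| ≈ 198.23.
Median from D: ½√(2·|ED|² + 2·|DF|² − |FE|²) ≈ 76.112.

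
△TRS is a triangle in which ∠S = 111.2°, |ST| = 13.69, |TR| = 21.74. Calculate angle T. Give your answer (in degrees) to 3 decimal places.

Law of sines: sin R = |ST|·sin S/|TR| ≈ 0.58710.
Since |TR| ≥ |ST|, only the acute value applies: ∠R ≈ 35.95°.
Then ∠T = 180° − ∠S − ∠R ≈ 32.85°.

∠T ≈ 32.849°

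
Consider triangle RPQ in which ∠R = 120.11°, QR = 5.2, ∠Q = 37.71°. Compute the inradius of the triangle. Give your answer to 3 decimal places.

1.484

The third angle is ∠P = 180° − ∠Q − ∠R = 22.18°.
Law of sines: PQ = QR·sin R/sin P ≈ 11.916.
Law of sines: RP = QR·sin Q/sin P ≈ 8.4252.
Area = ½·QR·PQ·sin Q ≈ 18.95.
Semiperimeter s = (11.916+5.2+8.4252)/2 = 12.77.
Inradius = area/s = 18.95/12.77 ≈ 1.4839.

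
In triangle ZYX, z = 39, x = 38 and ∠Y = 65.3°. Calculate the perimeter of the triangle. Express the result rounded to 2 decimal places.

By the law of cosines, y² = x² + z² − 2·x·z·cos Y = 1726.4, so y ≈ 41.55.
Semiperimeter s = (39+41.55+38)/2 = 59.275.
Perimeter = 39 + 41.55 + 38 = 118.55.

118.55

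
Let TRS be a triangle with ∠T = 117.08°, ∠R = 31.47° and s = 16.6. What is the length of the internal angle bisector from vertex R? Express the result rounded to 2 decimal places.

The third angle is ∠S = 180° − ∠T − ∠R = 31.45°.
Law of sines: t = s·sin T/sin S ≈ 28.328.
Law of sines: r = s·sin R/sin S ≈ 16.609.
The bisector from R has length 2·s·t·cos(∠R/2)/(s+t) ≈ 20.149.

t_R ≈ 20.15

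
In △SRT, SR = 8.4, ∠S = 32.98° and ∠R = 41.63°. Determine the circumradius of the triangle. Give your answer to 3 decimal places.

4.356

The third angle is ∠T = 180° − ∠S − ∠R = 105.39°.
Law of sines: RT = SR·sin S/sin T ≈ 4.7426.
Law of sines: TS = SR·sin R/sin T ≈ 5.7878.
Circumradius = SR/(2 sin T) ≈ 4.3562.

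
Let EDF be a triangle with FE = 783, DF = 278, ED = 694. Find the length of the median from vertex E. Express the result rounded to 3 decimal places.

726.665

Median from E: ½√(2·FE² + 2·ED² − DF²) ≈ 726.66.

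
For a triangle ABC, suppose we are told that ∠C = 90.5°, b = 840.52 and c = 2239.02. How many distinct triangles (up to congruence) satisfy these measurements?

b·sin C = 840.52·sin(90.5°) ≈ 840.5.
Since ∠C is not acute, a triangle exists only if c > b; here c > b, so there is exactly one triangle.

1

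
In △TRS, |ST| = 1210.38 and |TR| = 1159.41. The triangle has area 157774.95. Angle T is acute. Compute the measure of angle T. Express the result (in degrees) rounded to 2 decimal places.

∠T ≈ 12.99°

From area = ½·|ST|·|TR|·sin T, we get sin T = 2·area/(|ST|·|TR|) ≈ 0.22486.
Taking the acute solution, ∠T ≈ 12.99°.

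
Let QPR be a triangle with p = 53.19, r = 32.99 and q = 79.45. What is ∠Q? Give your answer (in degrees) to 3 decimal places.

By the law of cosines, cos Q = (p² + r² − q²) / (2·p·r) ≈ -0.68238, so ∠Q ≈ 133.03°.

133.030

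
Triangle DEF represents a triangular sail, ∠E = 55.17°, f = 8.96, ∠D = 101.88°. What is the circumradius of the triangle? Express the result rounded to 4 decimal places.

The third angle is ∠F = 180° − ∠D − ∠E = 22.95°.
Law of sines: d = f·sin D/sin F ≈ 22.486.
Law of sines: e = f·sin E/sin F ≈ 18.862.
Circumradius = f/(2 sin F) ≈ 11.489.

R ≈ 11.4893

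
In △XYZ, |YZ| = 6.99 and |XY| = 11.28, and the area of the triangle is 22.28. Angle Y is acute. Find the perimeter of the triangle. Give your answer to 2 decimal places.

perimeter ≈ 25.05

From area = ½·|XY|·|YZ|·sin Y, we get sin Y = 2·area/(|XY|·|YZ|) ≈ 0.56514.
Taking the acute solution, ∠Y ≈ 34.41°.
Law of cosines then gives |ZX| ≈ 6.7825.
Perimeter = 6.99 + 6.7825 + 11.28 = 25.052.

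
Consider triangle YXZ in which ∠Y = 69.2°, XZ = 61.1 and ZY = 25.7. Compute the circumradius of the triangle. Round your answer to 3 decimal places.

32.680

Law of sines: sin X = ZY·sin Y/XZ ≈ 0.39321.
Since XZ ≥ ZY, only the acute value applies: ∠X ≈ 23.15°.
Then ∠Z = 180° − ∠Y − ∠X ≈ 87.65°.
Law of sines gives YX = XZ·sin Z/sin Y ≈ 65.305.
Circumradius = XZ/(2 sin Y) ≈ 32.68.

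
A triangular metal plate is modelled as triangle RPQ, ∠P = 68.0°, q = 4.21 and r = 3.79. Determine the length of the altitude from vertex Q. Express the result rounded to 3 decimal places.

By the law of cosines, p² = q² + r² − 2·q·r·cos P = 20.134, so p ≈ 4.4871.
Area = ½·q·r·sin P ≈ 7.397.
The altitude from Q has length 2·area/q ≈ 3.514.

h_Q ≈ 3.514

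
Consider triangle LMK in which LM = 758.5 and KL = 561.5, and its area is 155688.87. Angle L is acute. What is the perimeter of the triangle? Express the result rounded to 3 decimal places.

From area = ½·KL·LM·sin L, we get sin L = 2·area/(KL·LM) ≈ 0.73111.
Taking the acute solution, ∠L ≈ 46.98°.
Law of cosines then gives MK ≈ 556.29.
Perimeter = 556.29 + 561.5 + 758.5 = 1876.3.

1876.290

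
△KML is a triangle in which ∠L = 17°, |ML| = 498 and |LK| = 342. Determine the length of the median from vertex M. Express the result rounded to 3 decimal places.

338.188

By the law of cosines, |KM|² = |ML|² + |LK|² − 2·|ML|·|LK|·cos L = 39220, so |KM| ≈ 198.04.
Median from M: ½√(2·|KM|² + 2·|ML|² − |LK|²) ≈ 338.19.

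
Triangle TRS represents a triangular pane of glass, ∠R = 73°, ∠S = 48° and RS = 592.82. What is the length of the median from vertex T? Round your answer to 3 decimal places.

The third angle is ∠T = 180° − ∠R − ∠S = 59.00°.
Law of sines: ST = RS·sin R/sin T ≈ 661.38.
Law of sines: TR = RS·sin S/sin T ≈ 513.96.
Median from T: ½√(2·ST² + 2·TR² − RS²) ≈ 512.77.

512.771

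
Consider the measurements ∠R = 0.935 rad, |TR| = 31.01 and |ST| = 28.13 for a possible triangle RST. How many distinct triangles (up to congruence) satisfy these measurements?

|TR|·sin R = 31.01·sin(0.935 rad) ≈ 24.95.
Since |TR| sin R < |ST| < |TR| (24.95 < 28.13 < 31.01), two triangles exist.

2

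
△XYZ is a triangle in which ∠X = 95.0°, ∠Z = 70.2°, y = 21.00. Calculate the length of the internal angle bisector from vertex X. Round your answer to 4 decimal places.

22.3161

The third angle is ∠Y = 180° − ∠Z − ∠X = 14.80°.
Law of sines: x = y·sin X/sin Y ≈ 81.896.
Law of sines: z = y·sin Z/sin Y ≈ 77.349.
The bisector from X has length 2·y·z·cos(∠X/2)/(y+z) ≈ 22.316.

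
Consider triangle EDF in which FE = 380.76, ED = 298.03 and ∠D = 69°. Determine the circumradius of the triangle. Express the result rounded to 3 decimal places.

R ≈ 203.925

Law of sines: sin F = ED·sin D/FE ≈ 0.73074.
Since FE ≥ ED, only the acute value applies: ∠F ≈ 46.95°.
Then ∠E = 180° − ∠D − ∠F ≈ 64.05°.
Law of sines gives DF = FE·sin E/sin D ≈ 366.73.
Circumradius = FE/(2 sin D) ≈ 203.92.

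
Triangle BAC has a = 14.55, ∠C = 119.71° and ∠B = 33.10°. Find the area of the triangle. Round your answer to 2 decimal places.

109.88

The third angle is ∠A = 180° − ∠C − ∠B = 27.19°.
Law of sines: b = a·sin B/sin A ≈ 17.389.
Law of sines: c = a·sin C/sin A ≈ 27.656.
Area = ½·a·b·sin C ≈ 109.88.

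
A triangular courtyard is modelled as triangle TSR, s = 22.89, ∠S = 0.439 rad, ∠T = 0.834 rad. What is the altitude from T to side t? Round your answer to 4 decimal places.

The third angle is ∠R = π − ∠T − ∠S = 1.869 rad.
Law of sines: t = s·sin T/sin S ≈ 39.886.
Law of sines: r = s·sin R/sin S ≈ 51.484.
Area = ½·s·t·sin R ≈ 436.4.
The altitude from T has length 2·area/t ≈ 21.883.

h_T ≈ 21.8825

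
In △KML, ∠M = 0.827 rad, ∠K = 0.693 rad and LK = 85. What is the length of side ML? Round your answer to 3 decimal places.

73.790

The third angle is ∠L = π − ∠K − ∠M = 1.622 rad.
Law of sines: ML = LK·sin K/sin M ≈ 73.79.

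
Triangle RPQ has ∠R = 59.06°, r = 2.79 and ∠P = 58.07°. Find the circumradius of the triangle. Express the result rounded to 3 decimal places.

The third angle is ∠Q = 180° − ∠R − ∠P = 62.87°.
Law of sines: p = r·sin P/sin R ≈ 2.7607.
Law of sines: q = r·sin Q/sin R ≈ 2.895.
Circumradius = r/(2 sin R) ≈ 1.6264.

1.626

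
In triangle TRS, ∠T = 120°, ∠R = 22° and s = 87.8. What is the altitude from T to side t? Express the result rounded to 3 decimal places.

The third angle is ∠S = 180° − ∠T − ∠R = 38.00°.
Law of sines: t = s·sin T/sin S ≈ 123.5.
Law of sines: r = s·sin R/sin S ≈ 53.423.
Area = ½·s·t·sin R ≈ 2031.1.
The altitude from T has length 2·area/t ≈ 32.89.

h_T ≈ 32.890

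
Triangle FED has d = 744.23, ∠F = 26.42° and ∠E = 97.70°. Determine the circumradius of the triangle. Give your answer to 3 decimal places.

R ≈ 449.488

The third angle is ∠D = 180° − ∠F − ∠E = 55.88°.
Law of sines: f = d·sin F/sin D ≈ 400.
Law of sines: e = d·sin E/sin D ≈ 890.87.
Circumradius = d/(2 sin D) ≈ 449.49.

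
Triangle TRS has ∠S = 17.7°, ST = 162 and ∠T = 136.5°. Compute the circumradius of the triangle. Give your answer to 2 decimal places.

186.11

The third angle is ∠R = 180° − ∠S − ∠T = 25.80°.
Law of sines: RS = ST·sin T/sin R ≈ 256.22.
Law of sines: TR = ST·sin S/sin R ≈ 113.17.
Circumradius = ST/(2 sin R) ≈ 186.11.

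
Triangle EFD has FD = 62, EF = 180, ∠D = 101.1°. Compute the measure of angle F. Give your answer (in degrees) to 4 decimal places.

59.1449

Law of sines: sin E = FD·sin D/EF ≈ 0.33800.
Since EF ≥ FD, only the acute value applies: ∠E ≈ 19.76°.
Then ∠F = 180° − ∠D − ∠E ≈ 59.14°.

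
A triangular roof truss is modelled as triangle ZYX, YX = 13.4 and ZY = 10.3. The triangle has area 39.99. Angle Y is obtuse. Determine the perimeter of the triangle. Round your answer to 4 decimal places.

46.2969

From area = ½·ZY·YX·sin Y, we get sin Y = 2·area/(ZY·YX) ≈ 0.57948.
Taking the obtuse solution, ∠Y ≈ 144.59°.
Law of cosines then gives XZ ≈ 22.597.
Perimeter = 13.4 + 22.597 + 10.3 = 46.297.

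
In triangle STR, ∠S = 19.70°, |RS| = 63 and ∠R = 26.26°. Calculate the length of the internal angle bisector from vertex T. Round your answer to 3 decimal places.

13.093

The third angle is ∠T = 180° − ∠R − ∠S = 134.04°.
Law of sines: |TR| = |RS|·sin S/sin T ≈ 29.543.
Law of sines: |ST| = |RS|·sin R/sin T ≈ 38.776.
The bisector from T has length 2·|ST|·|TR|·cos(∠T/2)/(|ST|+|TR|) ≈ 13.093.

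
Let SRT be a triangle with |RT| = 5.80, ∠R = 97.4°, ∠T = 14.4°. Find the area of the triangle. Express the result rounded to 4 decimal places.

area ≈ 4.4676

The third angle is ∠S = 180° − ∠R − ∠T = 68.20°.
Law of sines: |TS| = |RT|·sin R/sin S ≈ 6.1947.
Law of sines: |SR| = |RT|·sin T/sin S ≈ 1.5535.
Area = ½·|RT|·|TS|·sin T ≈ 4.4676.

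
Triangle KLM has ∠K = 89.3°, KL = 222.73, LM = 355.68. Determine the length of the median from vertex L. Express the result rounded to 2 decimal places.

m_L ≈ 261.63

Law of sines: sin M = KL·sin K/LM ≈ 0.62616.
Since LM ≥ KL, only the acute value applies: ∠M ≈ 38.77°.
Then ∠L = 180° − ∠K − ∠M ≈ 51.93°.
Law of sines gives MK = LM·sin L/sin K ≈ 280.04.
Median from L: ½√(2·KL² + 2·LM² − MK²) ≈ 261.63.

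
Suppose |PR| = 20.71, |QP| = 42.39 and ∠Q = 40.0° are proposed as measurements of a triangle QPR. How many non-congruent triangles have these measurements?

|QP|·sin Q = 42.39·sin(40.0°) ≈ 27.25.
Since |PR| = 20.71 < 27.25 = |QP| sin Q, no triangle exists.

0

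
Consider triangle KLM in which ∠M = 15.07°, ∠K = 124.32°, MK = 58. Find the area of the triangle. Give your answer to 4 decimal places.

The third angle is ∠L = 180° − ∠M − ∠K = 40.61°.
Law of sines: LM = MK·sin K/sin L ≈ 73.593.
Law of sines: KL = MK·sin M/sin L ≈ 23.168.
Area = ½·MK·LM·sin M ≈ 554.89.

554.8903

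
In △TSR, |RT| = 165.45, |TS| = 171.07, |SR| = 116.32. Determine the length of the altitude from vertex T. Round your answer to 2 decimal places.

Semiperimeter s = (116.32 + 165.45 + 171.07)/2 = 226.42.
Heron's formula: area = √(226.42·110.1·60.97·55.35) ≈ 9172.1.
The altitude from T has length 2·area/|SR| ≈ 157.7.

157.70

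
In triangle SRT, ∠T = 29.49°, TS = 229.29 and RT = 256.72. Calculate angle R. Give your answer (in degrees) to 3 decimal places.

63.151

By the law of cosines, SR² = RT² + TS² − 2·RT·TS·cos T = 16005, so SR ≈ 126.51.
Law of cosines again: cos R = (SR² + RT² − TS²)/(2·SR·RT) ≈ 0.45163, so ∠R ≈ 63.15°.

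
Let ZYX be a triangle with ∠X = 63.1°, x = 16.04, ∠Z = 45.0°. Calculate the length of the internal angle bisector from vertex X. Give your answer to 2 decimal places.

t_X ≈ 12.43

The third angle is ∠Y = 180° − ∠X − ∠Z = 71.90°.
Law of sines: z = x·sin Z/sin X ≈ 12.718.
Law of sines: y = x·sin Y/sin X ≈ 17.096.
The bisector from X has length 2·z·y·cos(∠X/2)/(z+y) ≈ 12.43.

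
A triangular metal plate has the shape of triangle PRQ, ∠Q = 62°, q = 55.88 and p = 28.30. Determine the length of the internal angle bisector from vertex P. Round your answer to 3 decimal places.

57.758

Law of sines: sin P = p·sin Q/q ≈ 0.44716.
Since q ≥ p, only the acute value applies: ∠P ≈ 26.56°.
Then ∠R = 180° − ∠Q − ∠P ≈ 91.44°.
Law of sines gives r = q·sin R/sin Q ≈ 63.268.
The bisector from P has length 2·r·q·cos(∠P/2)/(r+q) ≈ 57.758.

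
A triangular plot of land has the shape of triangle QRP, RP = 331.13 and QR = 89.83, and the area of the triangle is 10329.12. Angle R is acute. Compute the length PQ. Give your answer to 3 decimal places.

273.703

From area = ½·QR·RP·sin R, we get sin R = 2·area/(QR·RP) ≈ 0.69450.
Taking the acute solution, ∠R ≈ 0.768 rad.
Law of cosines then gives PQ ≈ 273.7.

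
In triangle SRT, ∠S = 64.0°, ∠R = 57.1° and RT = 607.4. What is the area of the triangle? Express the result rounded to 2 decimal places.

The third angle is ∠T = 180° − ∠S − ∠R = 58.90°.
Law of sines: TS = RT·sin R/sin S ≈ 567.41.
Law of sines: SR = RT·sin T/sin S ≈ 578.66.
Area = ½·RT·TS·sin T ≈ 1.4755e+05.

area ≈ 147554.12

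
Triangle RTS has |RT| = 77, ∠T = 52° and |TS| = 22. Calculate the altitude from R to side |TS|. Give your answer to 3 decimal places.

h_R ≈ 60.677

By the law of cosines, |SR|² = |RT|² + |TS|² − 2·|RT|·|TS|·cos T = 4327.1, so |SR| ≈ 65.781.
Area = ½·|RT|·|TS|·sin T ≈ 667.45.
The altitude from R has length 2·area/|TS| ≈ 60.677.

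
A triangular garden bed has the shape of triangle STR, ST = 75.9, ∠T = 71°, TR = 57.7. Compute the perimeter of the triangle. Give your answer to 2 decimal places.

By the law of cosines, RS² = ST² + TR² − 2·ST·TR·cos T = 6238.5, so RS ≈ 78.984.
Semiperimeter s = (57.7+78.984+75.9)/2 = 106.29.
Perimeter = 57.7 + 78.984 + 75.9 = 212.58.

perimeter ≈ 212.58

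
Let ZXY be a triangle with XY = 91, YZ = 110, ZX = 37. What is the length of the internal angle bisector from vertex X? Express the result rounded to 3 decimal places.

t_X ≈ 29.671

By the law of cosines, cos X = (ZX² + XY² − YZ²) / (2·ZX·XY) ≈ -0.36383, so ∠X ≈ 111.34°.
The bisector from X has length 2·ZX·XY·cos(∠X/2)/(ZX+XY) ≈ 29.671.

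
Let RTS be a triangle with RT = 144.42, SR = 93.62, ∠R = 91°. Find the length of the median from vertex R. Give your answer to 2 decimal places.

By the law of cosines, TS² = SR² + RT² − 2·SR·RT·cos R = 30094, so TS ≈ 173.48.
Median from R: ½√(2·SR² + 2·RT² − TS²) ≈ 85.367.

m_R ≈ 85.37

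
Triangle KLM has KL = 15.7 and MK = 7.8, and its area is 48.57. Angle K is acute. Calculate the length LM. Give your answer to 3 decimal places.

12.578

From area = ½·MK·KL·sin K, we get sin K = 2·area/(MK·KL) ≈ 0.79324.
Taking the acute solution, ∠K ≈ 52.49°.
Law of cosines then gives LM ≈ 12.578.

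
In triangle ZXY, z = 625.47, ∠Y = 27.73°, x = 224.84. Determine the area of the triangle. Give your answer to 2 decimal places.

Area = ½·z·x·sin Y ≈ 32718.

area ≈ 32718.12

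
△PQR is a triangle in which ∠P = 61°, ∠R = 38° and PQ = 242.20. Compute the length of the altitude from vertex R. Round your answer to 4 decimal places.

339.8375

The third angle is ∠Q = 180° − ∠R − ∠P = 81.00°.
Law of sines: QR = PQ·sin P/sin R ≈ 344.07.
Law of sines: RP = PQ·sin Q/sin R ≈ 388.55.
Area = ½·PQ·QR·sin Q ≈ 41154.
The altitude from R has length 2·area/PQ ≈ 339.84.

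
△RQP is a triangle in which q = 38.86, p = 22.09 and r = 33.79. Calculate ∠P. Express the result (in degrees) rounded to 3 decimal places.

34.515

By the law of cosines, cos P = (r² + q² − p²) / (2·r·q) ≈ 0.82398, so ∠P ≈ 34.52°.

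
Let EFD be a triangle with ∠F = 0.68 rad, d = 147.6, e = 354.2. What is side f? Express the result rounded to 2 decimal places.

By the law of cosines, f² = d² + e² − 2·d·e·cos F = 65941, so f ≈ 256.79.

256.79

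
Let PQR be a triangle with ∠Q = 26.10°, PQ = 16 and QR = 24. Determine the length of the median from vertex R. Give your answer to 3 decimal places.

By the law of cosines, RP² = PQ² + QR² − 2·PQ·QR·cos Q = 142.31, so RP ≈ 11.93.
Median from R: ½√(2·QR² + 2·RP² − PQ²) ≈ 17.18.

m_R ≈ 17.180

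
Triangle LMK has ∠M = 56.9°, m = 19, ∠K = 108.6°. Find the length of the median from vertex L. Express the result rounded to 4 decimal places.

The third angle is ∠L = 180° − ∠M − ∠K = 14.50°.
Law of sines: l = m·sin L/sin M ≈ 5.6788.
Law of sines: k = m·sin K/sin M ≈ 21.496.
Median from L: ½√(2·m² + 2·k² − l²) ≈ 20.087.

20.0867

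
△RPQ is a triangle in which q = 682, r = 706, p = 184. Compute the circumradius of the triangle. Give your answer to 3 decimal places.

By the law of cosines, cos R = (p² + q² − r²) / (2·p·q) ≈ 0.00217, so ∠R ≈ 89.88°.
Circumradius = r/(2 sin R) ≈ 353.

353.001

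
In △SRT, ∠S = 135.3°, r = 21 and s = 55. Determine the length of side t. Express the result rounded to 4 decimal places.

38.0525

Law of sines: sin R = r·sin S/s ≈ 0.26857.
Since s ≥ r, only the acute value applies: ∠R ≈ 15.58°.
Then ∠T = 180° − ∠S − ∠R ≈ 29.12°.
Law of sines gives t = s·sin T/sin S ≈ 38.053.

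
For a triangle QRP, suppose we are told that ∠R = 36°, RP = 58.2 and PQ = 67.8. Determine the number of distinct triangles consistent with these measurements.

1

RP·sin R = 58.2·sin(36°) ≈ 34.21.
Since PQ ≥ RP, exactly one triangle exists.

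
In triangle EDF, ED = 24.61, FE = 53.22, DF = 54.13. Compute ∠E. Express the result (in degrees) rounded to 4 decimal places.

∠E ≈ 78.8185°

By the law of cosines, cos E = (FE² + ED² − DF²) / (2·FE·ED) ≈ 0.19392, so ∠E ≈ 78.82°.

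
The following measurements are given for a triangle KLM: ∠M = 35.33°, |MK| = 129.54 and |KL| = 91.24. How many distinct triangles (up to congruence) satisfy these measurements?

|MK|·sin M = 129.54·sin(35.33°) ≈ 74.91.
Since |MK| sin M < |KL| < |MK| (74.91 < 91.24 < 129.54), two triangles exist.

2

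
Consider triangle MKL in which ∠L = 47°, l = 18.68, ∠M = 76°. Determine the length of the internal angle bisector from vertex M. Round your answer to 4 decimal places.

The third angle is ∠K = 180° − ∠L − ∠M = 57.00°.
Law of sines: m = l·sin M/sin L ≈ 24.783.
Law of sines: k = l·sin K/sin L ≈ 21.421.
The bisector from M has length 2·k·l·cos(∠M/2)/(k+l) ≈ 15.726.

15.7262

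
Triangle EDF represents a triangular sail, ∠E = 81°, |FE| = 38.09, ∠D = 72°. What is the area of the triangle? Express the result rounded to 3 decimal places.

The third angle is ∠F = 180° − ∠E − ∠D = 27.00°.
Law of sines: |DF| = |FE|·sin E/sin D ≈ 39.557.
Law of sines: |ED| = |FE|·sin F/sin D ≈ 18.182.
Area = ½·|FE|·|DF|·sin F ≈ 342.02.

342.021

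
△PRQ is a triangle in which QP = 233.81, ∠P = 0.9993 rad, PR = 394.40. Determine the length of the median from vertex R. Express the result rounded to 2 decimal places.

345.46

By the law of cosines, RQ² = QP² + PR² − 2·QP·PR·cos P = 1.1046e+05, so RQ ≈ 332.36.
Median from R: ½√(2·PR² + 2·RQ² − QP²) ≈ 345.46.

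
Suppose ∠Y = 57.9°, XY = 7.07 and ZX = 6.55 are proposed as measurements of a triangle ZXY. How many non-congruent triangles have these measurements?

2

XY·sin Y = 7.07·sin(57.9°) ≈ 5.989.
Since XY sin Y < ZX < XY (5.989 < 6.55 < 7.07), two triangles exist.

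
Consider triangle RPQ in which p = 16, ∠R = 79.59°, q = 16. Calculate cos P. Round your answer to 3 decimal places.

By the law of cosines, r² = p² + q² − 2·p·q·cos R = 419.49, so r ≈ 20.481.
Law of cosines again: cos P = (q² + r² − p²)/(2·q·r) ≈ 0.64004, so ∠P ≈ 50.21°.

0.640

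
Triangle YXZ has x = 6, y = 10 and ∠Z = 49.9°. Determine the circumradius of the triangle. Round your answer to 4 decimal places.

5.0083

By the law of cosines, z² = y² + x² − 2·y·x·cos Z = 58.705, so z ≈ 7.6619.
Area = ½·y·x·sin Z ≈ 22.948.
Circumradius = z/(2 sin Z) ≈ 5.0083.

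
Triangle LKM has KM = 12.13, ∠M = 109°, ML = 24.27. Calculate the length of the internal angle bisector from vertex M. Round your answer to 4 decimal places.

t_M ≈ 9.3932

By the law of cosines, LK² = KM² + ML² − 2·KM·ML·cos M = 927.86, so LK ≈ 30.461.
The bisector from M has length 2·KM·ML·cos(∠M/2)/(KM+ML) ≈ 9.3932.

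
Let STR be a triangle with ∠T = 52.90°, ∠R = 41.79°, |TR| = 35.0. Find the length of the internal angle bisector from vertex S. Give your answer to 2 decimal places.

18.75

The third angle is ∠S = 180° − ∠T − ∠R = 85.31°.
Law of sines: |RS| = |TR|·sin T/sin S ≈ 28.009.
Law of sines: |ST| = |TR|·sin R/sin S ≈ 23.402.
The bisector from S has length 2·|RS|·|ST|·cos(∠S/2)/(|RS|+|ST|) ≈ 18.753.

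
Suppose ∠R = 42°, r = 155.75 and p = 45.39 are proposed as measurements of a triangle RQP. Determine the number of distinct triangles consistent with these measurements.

1

p·sin R = 45.39·sin(42°) ≈ 30.37.
Since r ≥ p, exactly one triangle exists.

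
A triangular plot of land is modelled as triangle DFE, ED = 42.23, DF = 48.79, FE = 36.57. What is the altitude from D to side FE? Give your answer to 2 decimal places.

Semiperimeter s = (36.57 + 42.23 + 48.79)/2 = 63.795.
Heron's formula: area = √(63.795·27.225·21.565·15.005) ≈ 749.67.
The altitude from D has length 2·area/FE ≈ 40.999.

41.00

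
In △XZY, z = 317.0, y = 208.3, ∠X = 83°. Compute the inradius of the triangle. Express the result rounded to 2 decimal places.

r ≈ 74.24

By the law of cosines, x² = z² + y² − 2·z·y·cos X = 1.2778e+05, so x ≈ 357.47.
Area = ½·z·y·sin X ≈ 32769.
Semiperimeter s = (357.47+317+208.3)/2 = 441.38.
Inradius = area/s = 32769/441.38 ≈ 74.242.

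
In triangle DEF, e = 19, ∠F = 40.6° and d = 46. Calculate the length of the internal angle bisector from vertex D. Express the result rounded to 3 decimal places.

t_D ≈ 12.541

By the law of cosines, f² = d² + e² − 2·d·e·cos F = 1149.8, so f ≈ 33.909.
Law of cosines again: cos D = (e² + f² − d²)/(2·e·f) ≈ -0.46969, so ∠D ≈ 118.01°.
The bisector from D has length 2·e·f·cos(∠D/2)/(e+f) ≈ 12.541.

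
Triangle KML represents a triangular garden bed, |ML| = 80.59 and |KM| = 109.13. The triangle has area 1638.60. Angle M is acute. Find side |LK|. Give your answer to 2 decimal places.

From area = ½·|KM|·|ML|·sin M, we get sin M = 2·area/(|KM|·|ML|) ≈ 0.37263.
Taking the acute solution, ∠M ≈ 21.88°.
Law of cosines then gives |LK| ≈ 45.622.

45.62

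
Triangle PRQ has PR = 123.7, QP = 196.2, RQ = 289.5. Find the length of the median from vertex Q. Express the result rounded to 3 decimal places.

239.430

Median from Q: ½√(2·RQ² + 2·QP² − PR²) ≈ 239.43.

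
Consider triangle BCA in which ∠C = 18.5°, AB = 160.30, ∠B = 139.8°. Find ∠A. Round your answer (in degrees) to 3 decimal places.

The third angle is ∠A = 180° − ∠B − ∠C = 21.70°.

∠A ≈ 21.700°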